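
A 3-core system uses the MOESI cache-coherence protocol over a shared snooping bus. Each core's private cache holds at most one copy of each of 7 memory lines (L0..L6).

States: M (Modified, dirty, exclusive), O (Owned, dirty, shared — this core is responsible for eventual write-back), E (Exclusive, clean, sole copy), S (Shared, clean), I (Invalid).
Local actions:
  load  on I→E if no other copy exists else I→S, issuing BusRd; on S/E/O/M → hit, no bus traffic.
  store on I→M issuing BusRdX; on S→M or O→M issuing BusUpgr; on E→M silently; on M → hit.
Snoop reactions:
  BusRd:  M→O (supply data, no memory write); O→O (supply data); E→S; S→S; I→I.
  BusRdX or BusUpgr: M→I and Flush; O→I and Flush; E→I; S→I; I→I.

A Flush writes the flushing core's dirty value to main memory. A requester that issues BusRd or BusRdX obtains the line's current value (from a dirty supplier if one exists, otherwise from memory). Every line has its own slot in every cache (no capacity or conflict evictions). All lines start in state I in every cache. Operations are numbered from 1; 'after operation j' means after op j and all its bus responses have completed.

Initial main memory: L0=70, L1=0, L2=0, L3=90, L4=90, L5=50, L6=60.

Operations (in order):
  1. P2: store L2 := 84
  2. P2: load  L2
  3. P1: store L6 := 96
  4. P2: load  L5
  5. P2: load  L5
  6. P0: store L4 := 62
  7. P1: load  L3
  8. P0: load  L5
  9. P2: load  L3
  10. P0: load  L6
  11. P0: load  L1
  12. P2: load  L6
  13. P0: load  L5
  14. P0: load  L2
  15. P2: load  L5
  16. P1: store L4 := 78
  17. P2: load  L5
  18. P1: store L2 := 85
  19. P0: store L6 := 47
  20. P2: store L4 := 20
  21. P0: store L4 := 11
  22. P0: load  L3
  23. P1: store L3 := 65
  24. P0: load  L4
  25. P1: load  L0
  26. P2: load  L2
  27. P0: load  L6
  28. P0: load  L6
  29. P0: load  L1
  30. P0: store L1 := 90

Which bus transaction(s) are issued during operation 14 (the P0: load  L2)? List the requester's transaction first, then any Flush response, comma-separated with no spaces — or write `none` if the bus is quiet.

bus = BusRd

step 1: P2: store L2 := 84  ⟶  IIM  (L2)  txn=BusRdX  M[L2]=0
step 2: P2: load  L2  ⟶  IIM  (L2)  txn=∅  M[L2]=0
step 3: P1: store L6 := 96  ⟶  IMI  (L6)  txn=BusRdX  M[L6]=60
step 4: P2: load  L5  ⟶  IIE  (L5)  txn=BusRd  M[L5]=50
step 5: P2: load  L5  ⟶  IIE  (L5)  txn=∅  M[L5]=50
step 6: P0: store L4 := 62  ⟶  MII  (L4)  txn=BusRdX  M[L4]=90
step 7: P1: load  L3  ⟶  IEI  (L3)  txn=BusRd  M[L3]=90
step 8: P0: load  L5  ⟶  SIS  (L5)  txn=BusRd  M[L5]=50
step 9: P2: load  L3  ⟶  ISS  (L3)  txn=BusRd  M[L3]=90
step 10: P0: load  L6  ⟶  SOI  (L6)  txn=BusRd  M[L6]=60
step 11: P0: load  L1  ⟶  EII  (L1)  txn=BusRd  M[L1]=0
step 12: P2: load  L6  ⟶  SOS  (L6)  txn=BusRd  M[L6]=60
step 13: P0: load  L5  ⟶  SIS  (L5)  txn=∅  M[L5]=50
step 14: P0: load  L2  ⟶  SIO  (L2)  txn=BusRd  M[L2]=0
step 15: P2: load  L5  ⟶  SIS  (L5)  txn=∅  M[L5]=50
step 16: P1: store L4 := 78  ⟶  IMI  (L4)  txn=BusRdX+Flush  M[L4]=62
step 17: P2: load  L5  ⟶  SIS  (L5)  txn=∅  M[L5]=50
step 18: P1: store L2 := 85  ⟶  IMI  (L2)  txn=BusRdX+Flush  M[L2]=84
step 19: P0: store L6 := 47  ⟶  MII  (L6)  txn=BusUpgr+Flush  M[L6]=96
step 20: P2: store L4 := 20  ⟶  IIM  (L4)  txn=BusRdX+Flush  M[L4]=78
step 21: P0: store L4 := 11  ⟶  MII  (L4)  txn=BusRdX+Flush  M[L4]=20
step 22: P0: load  L3  ⟶  SSS  (L3)  txn=BusRd  M[L3]=90
step 23: P1: store L3 := 65  ⟶  IMI  (L3)  txn=BusUpgr  M[L3]=90
step 24: P0: load  L4  ⟶  MII  (L4)  txn=∅  M[L4]=20
step 25: P1: load  L0  ⟶  IEI  (L0)  txn=BusRd  M[L0]=70
step 26: P2: load  L2  ⟶  IOS  (L2)  txn=BusRd  M[L2]=84
step 27: P0: load  L6  ⟶  MII  (L6)  txn=∅  M[L6]=96
step 28: P0: load  L6  ⟶  MII  (L6)  txn=∅  M[L6]=96
step 29: P0: load  L1  ⟶  EII  (L1)  txn=∅  M[L1]=0
step 30: P0: store L1 := 90  ⟶  MII  (L1)  txn=∅  M[L1]=0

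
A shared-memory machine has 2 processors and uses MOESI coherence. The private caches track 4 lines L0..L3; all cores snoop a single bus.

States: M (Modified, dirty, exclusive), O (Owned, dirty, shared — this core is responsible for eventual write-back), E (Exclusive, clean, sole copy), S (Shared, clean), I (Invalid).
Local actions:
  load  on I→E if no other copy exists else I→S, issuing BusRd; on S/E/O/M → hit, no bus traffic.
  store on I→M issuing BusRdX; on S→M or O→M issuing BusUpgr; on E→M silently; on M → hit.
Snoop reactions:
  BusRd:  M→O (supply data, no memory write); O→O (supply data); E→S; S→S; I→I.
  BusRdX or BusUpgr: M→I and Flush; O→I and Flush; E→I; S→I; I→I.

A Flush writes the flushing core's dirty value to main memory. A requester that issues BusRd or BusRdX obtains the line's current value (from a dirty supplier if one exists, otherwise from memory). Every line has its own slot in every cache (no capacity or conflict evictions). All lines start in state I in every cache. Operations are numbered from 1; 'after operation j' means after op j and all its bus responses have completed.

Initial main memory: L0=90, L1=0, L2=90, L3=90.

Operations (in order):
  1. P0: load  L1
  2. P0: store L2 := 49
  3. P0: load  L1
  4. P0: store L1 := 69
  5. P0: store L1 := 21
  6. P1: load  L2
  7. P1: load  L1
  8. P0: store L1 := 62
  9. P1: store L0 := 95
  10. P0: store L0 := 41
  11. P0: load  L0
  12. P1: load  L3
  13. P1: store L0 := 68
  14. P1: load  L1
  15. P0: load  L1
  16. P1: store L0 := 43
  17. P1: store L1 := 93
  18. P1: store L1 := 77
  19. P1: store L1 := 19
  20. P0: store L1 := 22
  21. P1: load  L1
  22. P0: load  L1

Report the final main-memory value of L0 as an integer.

memory[L0] = 41

1. P0: load  L1  bus=[BusRd]  L1: P0=E P1=I  mem[L1]=0
2. P0: store L2 := 49  bus=[BusRdX]  L2: P0=M P1=I  mem[L2]=90
3. P0: load  L1  bus=[-]  L1: P0=E P1=I  mem[L1]=0
4. P0: store L1 := 69  bus=[-]  L1: P0=M P1=I  mem[L1]=0
5. P0: store L1 := 21  bus=[-]  L1: P0=M P1=I  mem[L1]=0
6. P1: load  L2  bus=[BusRd]  L2: P0=O P1=S  mem[L2]=90
7. P1: load  L1  bus=[BusRd]  L1: P0=O P1=S  mem[L1]=0
8. P0: store L1 := 62  bus=[BusUpgr]  L1: P0=M P1=I  mem[L1]=0
9. P1: store L0 := 95  bus=[BusRdX]  L0: P0=I P1=M  mem[L0]=90
10. P0: store L0 := 41  bus=[BusRdX,Flush]  L0: P0=M P1=I  mem[L0]=95
11. P0: load  L0  bus=[-]  L0: P0=M P1=I  mem[L0]=95
12. P1: load  L3  bus=[BusRd]  L3: P0=I P1=E  mem[L3]=90
13. P1: store L0 := 68  bus=[BusRdX,Flush]  L0: P0=I P1=M  mem[L0]=41
14. P1: load  L1  bus=[BusRd]  L1: P0=O P1=S  mem[L1]=0
15. P0: load  L1  bus=[-]  L1: P0=O P1=S  mem[L1]=0
16. P1: store L0 := 43  bus=[-]  L0: P0=I P1=M  mem[L0]=41
17. P1: store L1 := 93  bus=[BusUpgr,Flush]  L1: P0=I P1=M  mem[L1]=62
18. P1: store L1 := 77  bus=[-]  L1: P0=I P1=M  mem[L1]=62
19. P1: store L1 := 19  bus=[-]  L1: P0=I P1=M  mem[L1]=62
20. P0: store L1 := 22  bus=[BusRdX,Flush]  L1: P0=M P1=I  mem[L1]=19
21. P1: load  L1  bus=[BusRd]  L1: P0=O P1=S  mem[L1]=19
22. P0: load  L1  bus=[-]  L1: P0=O P1=S  mem[L1]=19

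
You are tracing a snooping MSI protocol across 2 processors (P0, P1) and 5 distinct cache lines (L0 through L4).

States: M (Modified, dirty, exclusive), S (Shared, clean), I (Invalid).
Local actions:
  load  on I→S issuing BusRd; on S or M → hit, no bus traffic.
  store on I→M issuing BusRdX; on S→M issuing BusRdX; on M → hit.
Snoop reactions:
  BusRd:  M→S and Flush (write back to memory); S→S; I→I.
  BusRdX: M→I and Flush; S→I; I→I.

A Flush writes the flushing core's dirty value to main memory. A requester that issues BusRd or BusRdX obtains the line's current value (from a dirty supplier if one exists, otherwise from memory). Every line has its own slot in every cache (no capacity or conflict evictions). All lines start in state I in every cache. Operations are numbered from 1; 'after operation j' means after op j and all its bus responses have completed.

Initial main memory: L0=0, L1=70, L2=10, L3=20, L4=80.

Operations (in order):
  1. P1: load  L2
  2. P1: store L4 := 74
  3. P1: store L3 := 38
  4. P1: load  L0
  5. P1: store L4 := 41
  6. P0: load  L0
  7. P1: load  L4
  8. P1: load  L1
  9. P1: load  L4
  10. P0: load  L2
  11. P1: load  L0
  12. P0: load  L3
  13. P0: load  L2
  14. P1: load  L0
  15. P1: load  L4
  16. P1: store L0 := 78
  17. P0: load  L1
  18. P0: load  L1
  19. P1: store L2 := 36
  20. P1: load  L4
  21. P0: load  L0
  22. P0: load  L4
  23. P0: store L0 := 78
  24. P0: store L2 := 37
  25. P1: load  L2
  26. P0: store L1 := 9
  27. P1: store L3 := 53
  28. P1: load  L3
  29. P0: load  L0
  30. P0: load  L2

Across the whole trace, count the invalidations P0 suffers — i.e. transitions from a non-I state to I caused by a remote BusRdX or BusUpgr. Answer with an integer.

invalidations = 3

1. P1: load  L2  bus=[BusRd]  L2: P0=I P1=S  mem[L2]=10
2. P1: store L4 := 74  bus=[BusRdX]  L4: P0=I P1=M  mem[L4]=80
3. P1: store L3 := 38  bus=[BusRdX]  L3: P0=I P1=M  mem[L3]=20
4. P1: load  L0  bus=[BusRd]  L0: P0=I P1=S  mem[L0]=0
5. P1: store L4 := 41  bus=[-]  L4: P0=I P1=M  mem[L4]=80
6. P0: load  L0  bus=[BusRd]  L0: P0=S P1=S  mem[L0]=0
7. P1: load  L4  bus=[-]  L4: P0=I P1=M  mem[L4]=80
8. P1: load  L1  bus=[BusRd]  L1: P0=I P1=S  mem[L1]=70
9. P1: load  L4  bus=[-]  L4: P0=I P1=M  mem[L4]=80
10. P0: load  L2  bus=[BusRd]  L2: P0=S P1=S  mem[L2]=10
11. P1: load  L0  bus=[-]  L0: P0=S P1=S  mem[L0]=0
12. P0: load  L3  bus=[BusRd,Flush]  L3: P0=S P1=S  mem[L3]=38
13. P0: load  L2  bus=[-]  L2: P0=S P1=S  mem[L2]=10
14. P1: load  L0  bus=[-]  L0: P0=S P1=S  mem[L0]=0
15. P1: load  L4  bus=[-]  L4: P0=I P1=M  mem[L4]=80
16. P1: store L0 := 78  bus=[BusRdX]  L0: P0=I P1=M  mem[L0]=0
17. P0: load  L1  bus=[BusRd]  L1: P0=S P1=S  mem[L1]=70
18. P0: load  L1  bus=[-]  L1: P0=S P1=S  mem[L1]=70
19. P1: store L2 := 36  bus=[BusRdX]  L2: P0=I P1=M  mem[L2]=10
20. P1: load  L4  bus=[-]  L4: P0=I P1=M  mem[L4]=80
21. P0: load  L0  bus=[BusRd,Flush]  L0: P0=S P1=S  mem[L0]=78
22. P0: load  L4  bus=[BusRd,Flush]  L4: P0=S P1=S  mem[L4]=41
23. P0: store L0 := 78  bus=[BusRdX]  L0: P0=M P1=I  mem[L0]=78
24. P0: store L2 := 37  bus=[BusRdX,Flush]  L2: P0=M P1=I  mem[L2]=36
25. P1: load  L2  bus=[BusRd,Flush]  L2: P0=S P1=S  mem[L2]=37
26. P0: store L1 := 9  bus=[BusRdX]  L1: P0=M P1=I  mem[L1]=70
27. P1: store L3 := 53  bus=[BusRdX]  L3: P0=I P1=M  mem[L3]=38
28. P1: load  L3  bus=[-]  L3: P0=I P1=M  mem[L3]=38
29. P0: load  L0  bus=[-]  L0: P0=M P1=I  mem[L0]=78
30. P0: load  L2  bus=[-]  L2: P0=S P1=S  mem[L2]=37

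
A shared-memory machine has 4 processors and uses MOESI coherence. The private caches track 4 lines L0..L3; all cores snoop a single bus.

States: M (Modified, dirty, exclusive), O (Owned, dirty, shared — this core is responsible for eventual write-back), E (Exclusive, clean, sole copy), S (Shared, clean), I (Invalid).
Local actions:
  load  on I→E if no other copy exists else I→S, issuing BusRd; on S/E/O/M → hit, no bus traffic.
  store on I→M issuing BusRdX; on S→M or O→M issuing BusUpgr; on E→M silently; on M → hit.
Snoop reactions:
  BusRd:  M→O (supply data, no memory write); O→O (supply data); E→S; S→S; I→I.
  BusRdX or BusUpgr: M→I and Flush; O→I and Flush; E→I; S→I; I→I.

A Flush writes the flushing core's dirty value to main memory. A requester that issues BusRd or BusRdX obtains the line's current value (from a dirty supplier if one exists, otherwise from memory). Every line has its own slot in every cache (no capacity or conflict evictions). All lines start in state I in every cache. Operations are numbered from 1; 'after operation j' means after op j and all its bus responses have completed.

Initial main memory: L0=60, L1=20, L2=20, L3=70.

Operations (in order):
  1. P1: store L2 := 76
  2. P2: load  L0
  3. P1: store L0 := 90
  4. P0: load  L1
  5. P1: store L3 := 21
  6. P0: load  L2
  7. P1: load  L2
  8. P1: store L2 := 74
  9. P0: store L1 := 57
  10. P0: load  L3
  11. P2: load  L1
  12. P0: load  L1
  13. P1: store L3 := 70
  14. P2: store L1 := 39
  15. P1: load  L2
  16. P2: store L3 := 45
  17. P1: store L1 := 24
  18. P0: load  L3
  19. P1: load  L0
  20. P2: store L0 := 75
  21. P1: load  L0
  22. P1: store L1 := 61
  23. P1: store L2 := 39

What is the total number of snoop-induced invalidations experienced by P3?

1. P1: store L2 := 76  bus=[BusRdX]  L2: P0=I P1=M P2=I P3=I  mem[L2]=20
2. P2: load  L0  bus=[BusRd]  L0: P0=I P1=I P2=E P3=I  mem[L0]=60
3. P1: store L0 := 90  bus=[BusRdX]  L0: P0=I P1=M P2=I P3=I  mem[L0]=60
4. P0: load  L1  bus=[BusRd]  L1: P0=E P1=I P2=I P3=I  mem[L1]=20
5. P1: store L3 := 21  bus=[BusRdX]  L3: P0=I P1=M P2=I P3=I  mem[L3]=70
6. P0: load  L2  bus=[BusRd]  L2: P0=S P1=O P2=I P3=I  mem[L2]=20
7. P1: load  L2  bus=[-]  L2: P0=S P1=O P2=I P3=I  mem[L2]=20
8. P1: store L2 := 74  bus=[BusUpgr]  L2: P0=I P1=M P2=I P3=I  mem[L2]=20
9. P0: store L1 := 57  bus=[-]  L1: P0=M P1=I P2=I P3=I  mem[L1]=20
10. P0: load  L3  bus=[BusRd]  L3: P0=S P1=O P2=I P3=I  mem[L3]=70
11. P2: load  L1  bus=[BusRd]  L1: P0=O P1=I P2=S P3=I  mem[L1]=20
12. P0: load  L1  bus=[-]  L1: P0=O P1=I P2=S P3=I  mem[L1]=20
13. P1: store L3 := 70  bus=[BusUpgr]  L3: P0=I P1=M P2=I P3=I  mem[L3]=70
14. P2: store L1 := 39  bus=[BusUpgr,Flush]  L1: P0=I P1=I P2=M P3=I  mem[L1]=57
15. P1: load  L2  bus=[-]  L2: P0=I P1=M P2=I P3=I  mem[L2]=20
16. P2: store L3 := 45  bus=[BusRdX,Flush]  L3: P0=I P1=I P2=M P3=I  mem[L3]=70
17. P1: store L1 := 24  bus=[BusRdX,Flush]  L1: P0=I P1=M P2=I P3=I  mem[L1]=39
18. P0: load  L3  bus=[BusRd]  L3: P0=S P1=I P2=O P3=I  mem[L3]=70
19. P1: load  L0  bus=[-]  L0: P0=I P1=M P2=I P3=I  mem[L0]=60
20. P2: store L0 := 75  bus=[BusRdX,Flush]  L0: P0=I P1=I P2=M P3=I  mem[L0]=90
21. P1: load  L0  bus=[BusRd]  L0: P0=I P1=S P2=O P3=I  mem[L0]=90
22. P1: store L1 := 61  bus=[-]  L1: P0=I P1=M P2=I P3=I  mem[L1]=39
23. P1: store L2 := 39  bus=[-]  L2: P0=I P1=M P2=I P3=I  mem[L2]=20

invalidations = 0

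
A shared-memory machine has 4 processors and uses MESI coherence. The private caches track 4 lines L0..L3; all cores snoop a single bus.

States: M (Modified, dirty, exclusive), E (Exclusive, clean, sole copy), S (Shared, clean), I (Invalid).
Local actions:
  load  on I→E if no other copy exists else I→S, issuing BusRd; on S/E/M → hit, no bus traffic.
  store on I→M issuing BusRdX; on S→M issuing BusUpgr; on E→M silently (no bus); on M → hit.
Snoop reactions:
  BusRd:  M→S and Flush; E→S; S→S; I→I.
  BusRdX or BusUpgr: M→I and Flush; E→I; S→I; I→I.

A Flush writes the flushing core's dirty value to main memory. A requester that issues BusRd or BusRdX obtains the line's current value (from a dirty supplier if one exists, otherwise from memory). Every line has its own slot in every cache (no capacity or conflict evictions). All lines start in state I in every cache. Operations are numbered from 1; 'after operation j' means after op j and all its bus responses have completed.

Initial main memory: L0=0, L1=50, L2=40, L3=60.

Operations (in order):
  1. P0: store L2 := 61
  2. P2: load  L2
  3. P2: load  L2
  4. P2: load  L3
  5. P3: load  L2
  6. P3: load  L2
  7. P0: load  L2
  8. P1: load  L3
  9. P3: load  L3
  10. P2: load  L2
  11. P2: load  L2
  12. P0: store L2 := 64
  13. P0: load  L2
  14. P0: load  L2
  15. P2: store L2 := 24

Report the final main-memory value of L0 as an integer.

[1] P0: store L2 := 61 | P0:M(61), P1:I, P2:I, P3:I | bus: BusRdX
[2] P2: load  L2 | P0:S(61), P1:I, P2:S(61), P3:I | bus: BusRd,Flush
[3] P2: load  L2 | P0:S(61), P1:I, P2:S(61), P3:I | bus: none
[4] P2: load  L3 | P0:I, P1:I, P2:E(60), P3:I | bus: BusRd
[5] P3: load  L2 | P0:S(61), P1:I, P2:S(61), P3:S(61) | bus: BusRd
[6] P3: load  L2 | P0:S(61), P1:I, P2:S(61), P3:S(61) | bus: none
[7] P0: load  L2 | P0:S(61), P1:I, P2:S(61), P3:S(61) | bus: none
[8] P1: load  L3 | P0:I, P1:S(60), P2:S(60), P3:I | bus: BusRd
[9] P3: load  L3 | P0:I, P1:S(60), P2:S(60), P3:S(60) | bus: BusRd
[10] P2: load  L2 | P0:S(61), P1:I, P2:S(61), P3:S(61) | bus: none
[11] P2: load  L2 | P0:S(61), P1:I, P2:S(61), P3:S(61) | bus: none
[12] P0: store L2 := 64 | P0:M(64), P1:I, P2:I, P3:I | bus: BusUpgr
[13] P0: load  L2 | P0:M(64), P1:I, P2:I, P3:I | bus: none
[14] P0: load  L2 | P0:M(64), P1:I, P2:I, P3:I | bus: none
[15] P2: store L2 := 24 | P0:I, P1:I, P2:M(24), P3:I | bus: BusRdX,Flush

memory[L0] = 0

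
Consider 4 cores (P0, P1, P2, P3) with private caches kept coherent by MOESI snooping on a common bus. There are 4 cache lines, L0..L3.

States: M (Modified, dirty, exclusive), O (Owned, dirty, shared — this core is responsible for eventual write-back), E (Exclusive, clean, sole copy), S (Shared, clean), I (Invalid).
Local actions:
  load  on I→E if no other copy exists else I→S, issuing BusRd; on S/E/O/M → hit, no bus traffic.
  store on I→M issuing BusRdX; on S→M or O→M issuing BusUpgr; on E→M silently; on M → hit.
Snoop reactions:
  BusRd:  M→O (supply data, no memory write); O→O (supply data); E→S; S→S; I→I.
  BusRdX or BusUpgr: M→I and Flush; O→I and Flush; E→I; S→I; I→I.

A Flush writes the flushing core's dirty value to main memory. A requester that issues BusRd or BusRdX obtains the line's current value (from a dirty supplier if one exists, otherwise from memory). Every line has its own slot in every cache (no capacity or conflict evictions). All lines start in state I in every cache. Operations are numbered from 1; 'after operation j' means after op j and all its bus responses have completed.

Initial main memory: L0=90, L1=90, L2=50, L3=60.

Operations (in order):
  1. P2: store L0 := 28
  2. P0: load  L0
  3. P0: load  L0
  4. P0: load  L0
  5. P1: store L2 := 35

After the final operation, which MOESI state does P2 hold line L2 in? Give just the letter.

[1] P2: store L0 := 28 | P0:I, P1:I, P2:M(28), P3:I | bus: BusRdX
[2] P0: load  L0 | P0:S(28), P1:I, P2:O(28), P3:I | bus: BusRd
[3] P0: load  L0 | P0:S(28), P1:I, P2:O(28), P3:I | bus: none
[4] P0: load  L0 | P0:S(28), P1:I, P2:O(28), P3:I | bus: none
[5] P1: store L2 := 35 | P0:I, P1:M(35), P2:I, P3:I | bus: BusRdX

state = I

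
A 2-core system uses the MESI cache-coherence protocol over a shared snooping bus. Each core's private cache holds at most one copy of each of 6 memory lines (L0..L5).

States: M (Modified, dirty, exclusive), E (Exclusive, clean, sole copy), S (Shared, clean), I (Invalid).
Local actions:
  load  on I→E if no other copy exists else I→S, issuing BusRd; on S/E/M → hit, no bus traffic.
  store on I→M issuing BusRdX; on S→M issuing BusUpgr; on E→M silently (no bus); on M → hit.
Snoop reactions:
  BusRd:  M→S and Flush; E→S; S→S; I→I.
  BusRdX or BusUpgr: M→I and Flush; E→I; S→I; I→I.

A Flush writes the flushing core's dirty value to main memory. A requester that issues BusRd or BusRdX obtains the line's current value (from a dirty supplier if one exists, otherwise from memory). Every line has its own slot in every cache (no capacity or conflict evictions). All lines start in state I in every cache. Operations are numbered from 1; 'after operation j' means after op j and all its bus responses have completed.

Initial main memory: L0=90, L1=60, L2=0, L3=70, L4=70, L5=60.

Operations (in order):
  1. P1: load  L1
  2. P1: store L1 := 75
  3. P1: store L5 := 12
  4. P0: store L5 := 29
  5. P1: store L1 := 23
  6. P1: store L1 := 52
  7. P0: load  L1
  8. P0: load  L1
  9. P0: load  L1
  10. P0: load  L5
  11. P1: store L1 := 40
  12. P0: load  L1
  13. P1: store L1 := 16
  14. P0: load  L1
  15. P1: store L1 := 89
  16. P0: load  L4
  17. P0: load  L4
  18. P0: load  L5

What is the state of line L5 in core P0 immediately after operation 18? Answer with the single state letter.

state = M

step 1: P1: load  L1  ⟶  IE  (L1)  txn=BusRd  M[L1]=60
step 2: P1: store L1 := 75  ⟶  IM  (L1)  txn=∅  M[L1]=60
step 3: P1: store L5 := 12  ⟶  IM  (L5)  txn=BusRdX  M[L5]=60
step 4: P0: store L5 := 29  ⟶  MI  (L5)  txn=BusRdX+Flush  M[L5]=12
step 5: P1: store L1 := 23  ⟶  IM  (L1)  txn=∅  M[L1]=60
step 6: P1: store L1 := 52  ⟶  IM  (L1)  txn=∅  M[L1]=60
step 7: P0: load  L1  ⟶  SS  (L1)  txn=BusRd+Flush  M[L1]=52
step 8: P0: load  L1  ⟶  SS  (L1)  txn=∅  M[L1]=52
step 9: P0: load  L1  ⟶  SS  (L1)  txn=∅  M[L1]=52
step 10: P0: load  L5  ⟶  MI  (L5)  txn=∅  M[L5]=12
step 11: P1: store L1 := 40  ⟶  IM  (L1)  txn=BusUpgr  M[L1]=52
step 12: P0: load  L1  ⟶  SS  (L1)  txn=BusRd+Flush  M[L1]=40
step 13: P1: store L1 := 16  ⟶  IM  (L1)  txn=BusUpgr  M[L1]=40
step 14: P0: load  L1  ⟶  SS  (L1)  txn=BusRd+Flush  M[L1]=16
step 15: P1: store L1 := 89  ⟶  IM  (L1)  txn=BusUpgr  M[L1]=16
step 16: P0: load  L4  ⟶  EI  (L4)  txn=BusRd  M[L4]=70
step 17: P0: load  L4  ⟶  EI  (L4)  txn=∅  M[L4]=70
step 18: P0: load  L5  ⟶  MI  (L5)  txn=∅  M[L5]=12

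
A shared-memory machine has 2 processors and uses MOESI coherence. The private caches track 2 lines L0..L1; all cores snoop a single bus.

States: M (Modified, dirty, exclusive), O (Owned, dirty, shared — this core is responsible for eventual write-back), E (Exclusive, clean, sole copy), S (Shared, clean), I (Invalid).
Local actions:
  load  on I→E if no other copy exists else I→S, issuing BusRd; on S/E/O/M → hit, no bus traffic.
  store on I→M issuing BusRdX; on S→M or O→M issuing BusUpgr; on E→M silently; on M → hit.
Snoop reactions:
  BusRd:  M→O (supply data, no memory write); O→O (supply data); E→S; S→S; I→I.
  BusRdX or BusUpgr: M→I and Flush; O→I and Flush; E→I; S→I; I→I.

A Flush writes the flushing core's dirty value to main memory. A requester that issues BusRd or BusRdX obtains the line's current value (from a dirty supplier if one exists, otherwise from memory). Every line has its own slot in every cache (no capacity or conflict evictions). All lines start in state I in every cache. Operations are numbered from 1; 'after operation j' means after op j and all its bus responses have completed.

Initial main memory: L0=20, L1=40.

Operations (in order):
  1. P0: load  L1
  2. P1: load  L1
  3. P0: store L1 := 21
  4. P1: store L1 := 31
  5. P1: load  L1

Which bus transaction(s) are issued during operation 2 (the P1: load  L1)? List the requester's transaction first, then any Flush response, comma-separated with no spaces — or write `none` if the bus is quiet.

1. P0: load  L1  bus=[BusRd]  L1: P0=E P1=I  mem[L1]=40
2. P1: load  L1  bus=[BusRd]  L1: P0=S P1=S  mem[L1]=40
3. P0: store L1 := 21  bus=[BusUpgr]  L1: P0=M P1=I  mem[L1]=40
4. P1: store L1 := 31  bus=[BusRdX,Flush]  L1: P0=I P1=M  mem[L1]=21
5. P1: load  L1  bus=[-]  L1: P0=I P1=M  mem[L1]=21

bus = BusRd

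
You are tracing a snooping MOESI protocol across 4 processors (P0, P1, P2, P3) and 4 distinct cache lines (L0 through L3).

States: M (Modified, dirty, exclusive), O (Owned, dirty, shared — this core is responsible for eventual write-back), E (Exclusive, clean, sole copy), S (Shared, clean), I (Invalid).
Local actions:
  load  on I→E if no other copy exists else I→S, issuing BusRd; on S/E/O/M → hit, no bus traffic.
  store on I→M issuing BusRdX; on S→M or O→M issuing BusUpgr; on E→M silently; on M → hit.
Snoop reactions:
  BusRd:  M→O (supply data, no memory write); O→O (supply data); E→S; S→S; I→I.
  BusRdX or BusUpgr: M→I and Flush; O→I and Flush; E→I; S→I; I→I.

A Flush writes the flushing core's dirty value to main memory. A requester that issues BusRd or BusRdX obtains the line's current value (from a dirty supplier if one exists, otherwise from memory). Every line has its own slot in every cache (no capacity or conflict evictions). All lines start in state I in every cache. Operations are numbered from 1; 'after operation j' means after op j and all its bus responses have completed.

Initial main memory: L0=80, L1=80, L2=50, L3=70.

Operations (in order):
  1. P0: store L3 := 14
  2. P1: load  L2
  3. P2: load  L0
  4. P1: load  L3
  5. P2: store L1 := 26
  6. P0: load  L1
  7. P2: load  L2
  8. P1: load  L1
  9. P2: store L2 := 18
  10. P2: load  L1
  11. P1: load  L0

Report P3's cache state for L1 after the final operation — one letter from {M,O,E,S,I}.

state = I

1. P0: store L3 := 14  bus=[BusRdX]  L3: P0=M P1=I P2=I P3=I  mem[L3]=70
2. P1: load  L2  bus=[BusRd]  L2: P0=I P1=E P2=I P3=I  mem[L2]=50
3. P2: load  L0  bus=[BusRd]  L0: P0=I P1=I P2=E P3=I  mem[L0]=80
4. P1: load  L3  bus=[BusRd]  L3: P0=O P1=S P2=I P3=I  mem[L3]=70
5. P2: store L1 := 26  bus=[BusRdX]  L1: P0=I P1=I P2=M P3=I  mem[L1]=80
6. P0: load  L1  bus=[BusRd]  L1: P0=S P1=I P2=O P3=I  mem[L1]=80
7. P2: load  L2  bus=[BusRd]  L2: P0=I P1=S P2=S P3=I  mem[L2]=50
8. P1: load  L1  bus=[BusRd]  L1: P0=S P1=S P2=O P3=I  mem[L1]=80
9. P2: store L2 := 18  bus=[BusUpgr]  L2: P0=I P1=I P2=M P3=I  mem[L2]=50
10. P2: load  L1  bus=[-]  L1: P0=S P1=S P2=O P3=I  mem[L1]=80
11. P1: load  L0  bus=[BusRd]  L0: P0=I P1=S P2=S P3=I  mem[L0]=80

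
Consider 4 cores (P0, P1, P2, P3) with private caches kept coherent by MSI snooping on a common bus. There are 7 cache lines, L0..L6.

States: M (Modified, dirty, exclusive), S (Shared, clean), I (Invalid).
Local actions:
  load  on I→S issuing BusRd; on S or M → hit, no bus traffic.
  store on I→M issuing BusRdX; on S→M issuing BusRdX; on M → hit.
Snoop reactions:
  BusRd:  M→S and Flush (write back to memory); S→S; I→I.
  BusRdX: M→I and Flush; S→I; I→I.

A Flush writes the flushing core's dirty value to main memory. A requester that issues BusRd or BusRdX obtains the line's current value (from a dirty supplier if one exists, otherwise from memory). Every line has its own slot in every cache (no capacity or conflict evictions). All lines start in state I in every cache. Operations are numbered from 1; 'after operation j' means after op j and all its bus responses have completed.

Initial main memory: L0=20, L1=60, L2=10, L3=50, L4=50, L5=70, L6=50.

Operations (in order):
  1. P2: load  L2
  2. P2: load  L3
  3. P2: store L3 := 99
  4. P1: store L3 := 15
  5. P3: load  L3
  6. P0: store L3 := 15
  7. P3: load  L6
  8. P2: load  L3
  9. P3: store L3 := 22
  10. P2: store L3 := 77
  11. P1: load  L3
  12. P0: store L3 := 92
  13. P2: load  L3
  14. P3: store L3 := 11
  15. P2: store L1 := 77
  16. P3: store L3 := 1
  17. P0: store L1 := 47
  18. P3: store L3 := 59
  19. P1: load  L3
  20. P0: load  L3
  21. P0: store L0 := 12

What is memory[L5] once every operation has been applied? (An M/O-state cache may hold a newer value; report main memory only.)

  op1 P2: load  L2 → I/I/S/I on L2; bus BusRd; mem=10
  op2 P2: load  L3 → I/I/S/I on L3; bus BusRd; mem=50
  op3 P2: store L3 := 99 → I/I/M/I on L3; bus BusRdX; mem=50
  op4 P1: store L3 := 15 → I/M/I/I on L3; bus BusRdX Flush; mem=99
  op5 P3: load  L3 → I/S/I/S on L3; bus BusRd Flush; mem=15
  op6 P0: store L3 := 15 → M/I/I/I on L3; bus BusRdX; mem=15
  op7 P3: load  L6 → I/I/I/S on L6; bus BusRd; mem=50
  op8 P2: load  L3 → S/I/S/I on L3; bus BusRd Flush; mem=15
  op9 P3: store L3 := 22 → I/I/I/M on L3; bus BusRdX; mem=15
  op10 P2: store L3 := 77 → I/I/M/I on L3; bus BusRdX Flush; mem=22
  op11 P1: load  L3 → I/S/S/I on L3; bus BusRd Flush; mem=77
  op12 P0: store L3 := 92 → M/I/I/I on L3; bus BusRdX; mem=77
  op13 P2: load  L3 → S/I/S/I on L3; bus BusRd Flush; mem=92
  op14 P3: store L3 := 11 → I/I/I/M on L3; bus BusRdX; mem=92
  op15 P2: store L1 := 77 → I/I/M/I on L1; bus BusRdX; mem=60
  op16 P3: store L3 := 1 → I/I/I/M on L3; bus (none); mem=92
  op17 P0: store L1 := 47 → M/I/I/I on L1; bus BusRdX Flush; mem=77
  op18 P3: store L3 := 59 → I/I/I/M on L3; bus (none); mem=92
  op19 P1: load  L3 → I/S/I/S on L3; bus BusRd Flush; mem=59
  op20 P0: load  L3 → S/S/I/S on L3; bus BusRd; mem=59
  op21 P0: store L0 := 12 → M/I/I/I on L0; bus BusRdX; mem=20

memory[L5] = 70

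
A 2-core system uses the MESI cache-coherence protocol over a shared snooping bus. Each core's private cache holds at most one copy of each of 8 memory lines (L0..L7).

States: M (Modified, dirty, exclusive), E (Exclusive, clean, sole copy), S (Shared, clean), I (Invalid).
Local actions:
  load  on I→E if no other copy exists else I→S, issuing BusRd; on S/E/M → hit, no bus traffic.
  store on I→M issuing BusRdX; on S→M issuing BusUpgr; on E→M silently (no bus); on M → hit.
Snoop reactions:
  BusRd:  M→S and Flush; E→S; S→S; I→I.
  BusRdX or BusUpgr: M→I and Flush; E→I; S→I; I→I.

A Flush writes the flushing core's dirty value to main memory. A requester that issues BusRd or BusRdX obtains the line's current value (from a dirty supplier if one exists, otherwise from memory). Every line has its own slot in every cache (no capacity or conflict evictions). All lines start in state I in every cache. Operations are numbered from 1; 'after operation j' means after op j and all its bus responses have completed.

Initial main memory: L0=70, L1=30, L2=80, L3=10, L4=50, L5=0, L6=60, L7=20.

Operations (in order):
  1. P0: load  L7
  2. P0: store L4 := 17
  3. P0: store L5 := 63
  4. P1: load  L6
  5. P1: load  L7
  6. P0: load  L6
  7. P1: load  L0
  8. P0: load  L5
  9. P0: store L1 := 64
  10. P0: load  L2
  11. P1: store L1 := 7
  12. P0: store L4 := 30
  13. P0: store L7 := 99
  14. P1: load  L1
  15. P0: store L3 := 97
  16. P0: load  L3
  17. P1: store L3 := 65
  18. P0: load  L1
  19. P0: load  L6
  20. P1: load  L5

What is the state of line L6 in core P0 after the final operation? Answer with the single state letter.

step 1: P0: load  L7  ⟶  EI  (L7)  txn=BusRd  M[L7]=20
step 2: P0: store L4 := 17  ⟶  MI  (L4)  txn=BusRdX  M[L4]=50
step 3: P0: store L5 := 63  ⟶  MI  (L5)  txn=BusRdX  M[L5]=0
step 4: P1: load  L6  ⟶  IE  (L6)  txn=BusRd  M[L6]=60
step 5: P1: load  L7  ⟶  SS  (L7)  txn=BusRd  M[L7]=20
step 6: P0: load  L6  ⟶  SS  (L6)  txn=BusRd  M[L6]=60
step 7: P1: load  L0  ⟶  IE  (L0)  txn=BusRd  M[L0]=70
step 8: P0: load  L5  ⟶  MI  (L5)  txn=∅  M[L5]=0
step 9: P0: store L1 := 64  ⟶  MI  (L1)  txn=BusRdX  M[L1]=30
step 10: P0: load  L2  ⟶  EI  (L2)  txn=BusRd  M[L2]=80
step 11: P1: store L1 := 7  ⟶  IM  (L1)  txn=BusRdX+Flush  M[L1]=64
step 12: P0: store L4 := 30  ⟶  MI  (L4)  txn=∅  M[L4]=50
step 13: P0: store L7 := 99  ⟶  MI  (L7)  txn=BusUpgr  M[L7]=20
step 14: P1: load  L1  ⟶  IM  (L1)  txn=∅  M[L1]=64
step 15: P0: store L3 := 97  ⟶  MI  (L3)  txn=BusRdX  M[L3]=10
step 16: P0: load  L3  ⟶  MI  (L3)  txn=∅  M[L3]=10
step 17: P1: store L3 := 65  ⟶  IM  (L3)  txn=BusRdX+Flush  M[L3]=97
step 18: P0: load  L1  ⟶  SS  (L1)  txn=BusRd+Flush  M[L1]=7
step 19: P0: load  L6  ⟶  SS  (L6)  txn=∅  M[L6]=60
step 20: P1: load  L5  ⟶  SS  (L5)  txn=BusRd+Flush  M[L5]=63

state = S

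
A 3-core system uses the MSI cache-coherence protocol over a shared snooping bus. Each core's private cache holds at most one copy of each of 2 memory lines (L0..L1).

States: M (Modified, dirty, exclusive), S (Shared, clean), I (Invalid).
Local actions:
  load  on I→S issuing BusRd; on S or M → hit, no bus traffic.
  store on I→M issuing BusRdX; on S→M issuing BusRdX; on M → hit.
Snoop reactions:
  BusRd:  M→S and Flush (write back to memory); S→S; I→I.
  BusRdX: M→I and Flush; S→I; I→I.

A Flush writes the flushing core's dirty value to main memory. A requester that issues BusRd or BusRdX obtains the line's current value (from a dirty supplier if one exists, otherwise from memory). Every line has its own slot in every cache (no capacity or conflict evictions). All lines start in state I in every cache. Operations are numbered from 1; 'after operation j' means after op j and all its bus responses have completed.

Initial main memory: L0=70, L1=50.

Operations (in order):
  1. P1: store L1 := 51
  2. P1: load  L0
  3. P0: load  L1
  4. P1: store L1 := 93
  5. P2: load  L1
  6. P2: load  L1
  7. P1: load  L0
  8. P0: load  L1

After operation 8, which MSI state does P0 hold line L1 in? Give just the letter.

state = S

[1] P1: store L1 := 51 | P0:I, P1:M(51), P2:I | bus: BusRdX
[2] P1: load  L0 | P0:I, P1:S(70), P2:I | bus: BusRd
[3] P0: load  L1 | P0:S(51), P1:S(51), P2:I | bus: BusRd,Flush
[4] P1: store L1 := 93 | P0:I, P1:M(93), P2:I | bus: BusRdX
[5] P2: load  L1 | P0:I, P1:S(93), P2:S(93) | bus: BusRd,Flush
[6] P2: load  L1 | P0:I, P1:S(93), P2:S(93) | bus: none
[7] P1: load  L0 | P0:I, P1:S(70), P2:I | bus: none
[8] P0: load  L1 | P0:S(93), P1:S(93), P2:S(93) | bus: BusRd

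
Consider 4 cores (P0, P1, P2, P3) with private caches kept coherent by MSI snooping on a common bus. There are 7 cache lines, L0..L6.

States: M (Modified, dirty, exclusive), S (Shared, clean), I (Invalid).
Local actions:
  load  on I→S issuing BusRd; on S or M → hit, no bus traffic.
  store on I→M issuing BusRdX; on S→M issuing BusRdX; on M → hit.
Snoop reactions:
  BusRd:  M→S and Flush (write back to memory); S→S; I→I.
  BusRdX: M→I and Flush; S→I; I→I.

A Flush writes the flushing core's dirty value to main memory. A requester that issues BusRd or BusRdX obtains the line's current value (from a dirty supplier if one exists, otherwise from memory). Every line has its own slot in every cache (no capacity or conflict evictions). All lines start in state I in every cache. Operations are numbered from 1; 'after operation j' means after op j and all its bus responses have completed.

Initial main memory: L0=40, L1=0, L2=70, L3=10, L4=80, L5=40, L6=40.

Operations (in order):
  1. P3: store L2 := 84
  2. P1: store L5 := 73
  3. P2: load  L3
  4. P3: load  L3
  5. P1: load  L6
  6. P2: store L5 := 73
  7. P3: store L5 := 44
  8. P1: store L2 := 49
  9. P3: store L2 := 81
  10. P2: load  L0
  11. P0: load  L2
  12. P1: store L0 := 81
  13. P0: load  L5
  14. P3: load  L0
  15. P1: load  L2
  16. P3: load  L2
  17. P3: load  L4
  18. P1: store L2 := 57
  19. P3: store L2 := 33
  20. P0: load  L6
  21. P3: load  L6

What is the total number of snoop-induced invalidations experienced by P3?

invalidations = 2

step 1: P3: store L2 := 84  ⟶  IIIM  (L2)  txn=BusRdX  M[L2]=70
step 2: P1: store L5 := 73  ⟶  IMII  (L5)  txn=BusRdX  M[L5]=40
step 3: P2: load  L3  ⟶  IISI  (L3)  txn=BusRd  M[L3]=10
step 4: P3: load  L3  ⟶  IISS  (L3)  txn=BusRd  M[L3]=10
step 5: P1: load  L6  ⟶  ISII  (L6)  txn=BusRd  M[L6]=40
step 6: P2: store L5 := 73  ⟶  IIMI  (L5)  txn=BusRdX+Flush  M[L5]=73
step 7: P3: store L5 := 44  ⟶  IIIM  (L5)  txn=BusRdX+Flush  M[L5]=73
step 8: P1: store L2 := 49  ⟶  IMII  (L2)  txn=BusRdX+Flush  M[L2]=84
step 9: P3: store L2 := 81  ⟶  IIIM  (L2)  txn=BusRdX+Flush  M[L2]=49
step 10: P2: load  L0  ⟶  IISI  (L0)  txn=BusRd  M[L0]=40
step 11: P0: load  L2  ⟶  SIIS  (L2)  txn=BusRd+Flush  M[L2]=81
step 12: P1: store L0 := 81  ⟶  IMII  (L0)  txn=BusRdX  M[L0]=40
step 13: P0: load  L5  ⟶  SIIS  (L5)  txn=BusRd+Flush  M[L5]=44
step 14: P3: load  L0  ⟶  ISIS  (L0)  txn=BusRd+Flush  M[L0]=81
step 15: P1: load  L2  ⟶  SSIS  (L2)  txn=BusRd  M[L2]=81
step 16: P3: load  L2  ⟶  SSIS  (L2)  txn=∅  M[L2]=81
step 17: P3: load  L4  ⟶  IIIS  (L4)  txn=BusRd  M[L4]=80
step 18: P1: store L2 := 57  ⟶  IMII  (L2)  txn=BusRdX  M[L2]=81
step 19: P3: store L2 := 33  ⟶  IIIM  (L2)  txn=BusRdX+Flush  M[L2]=57
step 20: P0: load  L6  ⟶  SSII  (L6)  txn=BusRd  M[L6]=40
step 21: P3: load  L6  ⟶  SSIS  (L6)  txn=BusRd  M[L6]=40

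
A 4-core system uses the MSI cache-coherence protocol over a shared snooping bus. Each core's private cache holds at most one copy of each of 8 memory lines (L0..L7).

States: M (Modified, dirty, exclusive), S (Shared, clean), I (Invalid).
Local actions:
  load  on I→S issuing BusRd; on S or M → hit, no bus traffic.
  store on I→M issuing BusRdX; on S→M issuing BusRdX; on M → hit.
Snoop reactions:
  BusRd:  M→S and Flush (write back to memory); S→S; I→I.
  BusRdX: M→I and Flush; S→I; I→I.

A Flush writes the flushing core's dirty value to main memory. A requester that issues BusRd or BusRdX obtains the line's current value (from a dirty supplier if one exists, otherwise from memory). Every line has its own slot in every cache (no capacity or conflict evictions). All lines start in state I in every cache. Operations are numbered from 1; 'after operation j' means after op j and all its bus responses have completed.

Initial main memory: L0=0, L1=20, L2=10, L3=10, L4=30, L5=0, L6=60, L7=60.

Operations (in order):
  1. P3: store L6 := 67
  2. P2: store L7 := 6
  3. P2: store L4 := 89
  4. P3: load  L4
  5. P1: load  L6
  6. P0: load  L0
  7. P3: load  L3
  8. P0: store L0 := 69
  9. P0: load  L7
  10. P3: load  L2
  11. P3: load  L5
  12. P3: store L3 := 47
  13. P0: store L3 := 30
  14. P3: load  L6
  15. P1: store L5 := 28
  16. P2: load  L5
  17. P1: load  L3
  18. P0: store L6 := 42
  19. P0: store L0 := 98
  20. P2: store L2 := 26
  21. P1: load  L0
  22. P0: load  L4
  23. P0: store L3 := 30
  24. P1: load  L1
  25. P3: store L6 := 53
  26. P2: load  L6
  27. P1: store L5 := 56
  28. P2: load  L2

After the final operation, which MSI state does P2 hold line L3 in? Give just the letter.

step 1: P3: store L6 := 67  ⟶  IIIM  (L6)  txn=BusRdX  M[L6]=60
step 2: P2: store L7 := 6  ⟶  IIMI  (L7)  txn=BusRdX  M[L7]=60
step 3: P2: store L4 := 89  ⟶  IIMI  (L4)  txn=BusRdX  M[L4]=30
step 4: P3: load  L4  ⟶  IISS  (L4)  txn=BusRd+Flush  M[L4]=89
step 5: P1: load  L6  ⟶  ISIS  (L6)  txn=BusRd+Flush  M[L6]=67
step 6: P0: load  L0  ⟶  SIII  (L0)  txn=BusRd  M[L0]=0
step 7: P3: load  L3  ⟶  IIIS  (L3)  txn=BusRd  M[L3]=10
step 8: P0: store L0 := 69  ⟶  MIII  (L0)  txn=BusRdX  M[L0]=0
step 9: P0: load  L7  ⟶  SISI  (L7)  txn=BusRd+Flush  M[L7]=6
step 10: P3: load  L2  ⟶  IIIS  (L2)  txn=BusRd  M[L2]=10
step 11: P3: load  L5  ⟶  IIIS  (L5)  txn=BusRd  M[L5]=0
step 12: P3: store L3 := 47  ⟶  IIIM  (L3)  txn=BusRdX  M[L3]=10
step 13: P0: store L3 := 30  ⟶  MIII  (L3)  txn=BusRdX+Flush  M[L3]=47
step 14: P3: load  L6  ⟶  ISIS  (L6)  txn=∅  M[L6]=67
step 15: P1: store L5 := 28  ⟶  IMII  (L5)  txn=BusRdX  M[L5]=0
step 16: P2: load  L5  ⟶  ISSI  (L5)  txn=BusRd+Flush  M[L5]=28
step 17: P1: load  L3  ⟶  SSII  (L3)  txn=BusRd+Flush  M[L3]=30
step 18: P0: store L6 := 42  ⟶  MIII  (L6)  txn=BusRdX  M[L6]=67
step 19: P0: store L0 := 98  ⟶  MIII  (L0)  txn=∅  M[L0]=0
step 20: P2: store L2 := 26  ⟶  IIMI  (L2)  txn=BusRdX  M[L2]=10
step 21: P1: load  L0  ⟶  SSII  (L0)  txn=BusRd+Flush  M[L0]=98
step 22: P0: load  L4  ⟶  SISS  (L4)  txn=BusRd  M[L4]=89
step 23: P0: store L3 := 30  ⟶  MIII  (L3)  txn=BusRdX  M[L3]=30
step 24: P1: load  L1  ⟶  ISII  (L1)  txn=BusRd  M[L1]=20
step 25: P3: store L6 := 53  ⟶  IIIM  (L6)  txn=BusRdX+Flush  M[L6]=42
step 26: P2: load  L6  ⟶  IISS  (L6)  txn=BusRd+Flush  M[L6]=53
step 27: P1: store L5 := 56  ⟶  IMII  (L5)  txn=BusRdX  M[L5]=28
step 28: P2: load  L2  ⟶  IIMI  (L2)  txn=∅  M[L2]=10

state = I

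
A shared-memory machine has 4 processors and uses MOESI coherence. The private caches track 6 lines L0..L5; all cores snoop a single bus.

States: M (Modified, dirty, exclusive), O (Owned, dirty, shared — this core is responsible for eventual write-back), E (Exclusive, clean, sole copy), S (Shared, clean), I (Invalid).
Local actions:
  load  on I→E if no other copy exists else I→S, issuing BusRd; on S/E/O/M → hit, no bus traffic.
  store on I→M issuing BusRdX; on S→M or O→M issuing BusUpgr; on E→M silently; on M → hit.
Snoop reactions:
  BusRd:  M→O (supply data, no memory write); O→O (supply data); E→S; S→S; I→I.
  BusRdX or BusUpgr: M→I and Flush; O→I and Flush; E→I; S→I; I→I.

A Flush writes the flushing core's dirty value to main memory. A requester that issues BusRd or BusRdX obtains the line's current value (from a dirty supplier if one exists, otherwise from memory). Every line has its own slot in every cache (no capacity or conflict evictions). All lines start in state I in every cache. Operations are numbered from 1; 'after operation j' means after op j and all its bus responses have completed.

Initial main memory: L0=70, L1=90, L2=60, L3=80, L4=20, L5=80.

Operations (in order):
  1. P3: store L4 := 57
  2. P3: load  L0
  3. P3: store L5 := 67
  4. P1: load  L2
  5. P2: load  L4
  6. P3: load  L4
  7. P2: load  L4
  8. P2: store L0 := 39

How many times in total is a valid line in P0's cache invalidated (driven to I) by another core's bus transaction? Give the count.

invalidations = 0

[1] P3: store L4 := 57 | P0:I, P1:I, P2:I, P3:M(57) | bus: BusRdX
[2] P3: load  L0 | P0:I, P1:I, P2:I, P3:E(70) | bus: BusRd
[3] P3: store L5 := 67 | P0:I, P1:I, P2:I, P3:M(67) | bus: BusRdX
[4] P1: load  L2 | P0:I, P1:E(60), P2:I, P3:I | bus: BusRd
[5] P2: load  L4 | P0:I, P1:I, P2:S(57), P3:O(57) | bus: BusRd
[6] P3: load  L4 | P0:I, P1:I, P2:S(57), P3:O(57) | bus: none
[7] P2: load  L4 | P0:I, P1:I, P2:S(57), P3:O(57) | bus: none
[8] P2: store L0 := 39 | P0:I, P1:I, P2:M(39), P3:I | bus: BusRdX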